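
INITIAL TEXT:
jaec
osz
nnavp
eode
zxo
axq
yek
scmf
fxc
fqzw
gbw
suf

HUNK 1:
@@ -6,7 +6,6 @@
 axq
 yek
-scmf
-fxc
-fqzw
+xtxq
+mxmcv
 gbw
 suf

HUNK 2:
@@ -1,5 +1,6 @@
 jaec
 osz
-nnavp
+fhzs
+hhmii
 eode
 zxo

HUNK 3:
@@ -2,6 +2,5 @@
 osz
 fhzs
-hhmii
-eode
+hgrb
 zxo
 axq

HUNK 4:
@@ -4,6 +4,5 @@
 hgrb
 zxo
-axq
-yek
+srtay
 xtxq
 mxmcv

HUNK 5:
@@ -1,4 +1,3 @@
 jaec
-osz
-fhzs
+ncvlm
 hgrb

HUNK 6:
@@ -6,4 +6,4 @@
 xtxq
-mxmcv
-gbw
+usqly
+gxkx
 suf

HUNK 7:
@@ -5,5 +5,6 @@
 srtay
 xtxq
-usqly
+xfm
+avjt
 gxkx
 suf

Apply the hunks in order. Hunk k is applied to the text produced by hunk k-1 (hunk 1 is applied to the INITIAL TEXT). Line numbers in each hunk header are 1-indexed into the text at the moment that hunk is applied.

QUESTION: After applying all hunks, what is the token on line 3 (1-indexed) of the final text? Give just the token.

Hunk 1: at line 6 remove [scmf,fxc,fqzw] add [xtxq,mxmcv] -> 11 lines: jaec osz nnavp eode zxo axq yek xtxq mxmcv gbw suf
Hunk 2: at line 1 remove [nnavp] add [fhzs,hhmii] -> 12 lines: jaec osz fhzs hhmii eode zxo axq yek xtxq mxmcv gbw suf
Hunk 3: at line 2 remove [hhmii,eode] add [hgrb] -> 11 lines: jaec osz fhzs hgrb zxo axq yek xtxq mxmcv gbw suf
Hunk 4: at line 4 remove [axq,yek] add [srtay] -> 10 lines: jaec osz fhzs hgrb zxo srtay xtxq mxmcv gbw suf
Hunk 5: at line 1 remove [osz,fhzs] add [ncvlm] -> 9 lines: jaec ncvlm hgrb zxo srtay xtxq mxmcv gbw suf
Hunk 6: at line 6 remove [mxmcv,gbw] add [usqly,gxkx] -> 9 lines: jaec ncvlm hgrb zxo srtay xtxq usqly gxkx suf
Hunk 7: at line 5 remove [usqly] add [xfm,avjt] -> 10 lines: jaec ncvlm hgrb zxo srtay xtxq xfm avjt gxkx suf
Final line 3: hgrb

Answer: hgrb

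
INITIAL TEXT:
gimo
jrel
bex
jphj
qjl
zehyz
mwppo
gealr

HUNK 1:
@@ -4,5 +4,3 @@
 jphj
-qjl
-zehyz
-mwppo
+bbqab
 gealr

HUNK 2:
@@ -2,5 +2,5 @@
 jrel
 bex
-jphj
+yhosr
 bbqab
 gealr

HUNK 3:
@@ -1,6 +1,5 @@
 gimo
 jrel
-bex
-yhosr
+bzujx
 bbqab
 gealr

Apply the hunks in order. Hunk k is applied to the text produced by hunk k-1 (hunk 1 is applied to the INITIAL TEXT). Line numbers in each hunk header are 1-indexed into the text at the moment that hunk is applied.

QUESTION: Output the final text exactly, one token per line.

Answer: gimo
jrel
bzujx
bbqab
gealr

Derivation:
Hunk 1: at line 4 remove [qjl,zehyz,mwppo] add [bbqab] -> 6 lines: gimo jrel bex jphj bbqab gealr
Hunk 2: at line 2 remove [jphj] add [yhosr] -> 6 lines: gimo jrel bex yhosr bbqab gealr
Hunk 3: at line 1 remove [bex,yhosr] add [bzujx] -> 5 lines: gimo jrel bzujx bbqab gealr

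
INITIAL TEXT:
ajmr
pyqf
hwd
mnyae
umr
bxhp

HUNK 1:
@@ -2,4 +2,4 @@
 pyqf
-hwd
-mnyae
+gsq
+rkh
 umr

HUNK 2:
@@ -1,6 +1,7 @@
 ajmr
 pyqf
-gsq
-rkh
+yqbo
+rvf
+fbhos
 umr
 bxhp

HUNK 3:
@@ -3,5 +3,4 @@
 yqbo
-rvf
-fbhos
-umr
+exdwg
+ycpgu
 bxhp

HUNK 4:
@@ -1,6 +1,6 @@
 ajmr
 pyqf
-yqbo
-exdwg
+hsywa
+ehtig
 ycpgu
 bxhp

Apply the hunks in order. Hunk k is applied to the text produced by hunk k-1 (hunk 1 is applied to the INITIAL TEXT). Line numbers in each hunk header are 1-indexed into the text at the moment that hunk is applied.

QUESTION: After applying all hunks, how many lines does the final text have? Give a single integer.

Hunk 1: at line 2 remove [hwd,mnyae] add [gsq,rkh] -> 6 lines: ajmr pyqf gsq rkh umr bxhp
Hunk 2: at line 1 remove [gsq,rkh] add [yqbo,rvf,fbhos] -> 7 lines: ajmr pyqf yqbo rvf fbhos umr bxhp
Hunk 3: at line 3 remove [rvf,fbhos,umr] add [exdwg,ycpgu] -> 6 lines: ajmr pyqf yqbo exdwg ycpgu bxhp
Hunk 4: at line 1 remove [yqbo,exdwg] add [hsywa,ehtig] -> 6 lines: ajmr pyqf hsywa ehtig ycpgu bxhp
Final line count: 6

Answer: 6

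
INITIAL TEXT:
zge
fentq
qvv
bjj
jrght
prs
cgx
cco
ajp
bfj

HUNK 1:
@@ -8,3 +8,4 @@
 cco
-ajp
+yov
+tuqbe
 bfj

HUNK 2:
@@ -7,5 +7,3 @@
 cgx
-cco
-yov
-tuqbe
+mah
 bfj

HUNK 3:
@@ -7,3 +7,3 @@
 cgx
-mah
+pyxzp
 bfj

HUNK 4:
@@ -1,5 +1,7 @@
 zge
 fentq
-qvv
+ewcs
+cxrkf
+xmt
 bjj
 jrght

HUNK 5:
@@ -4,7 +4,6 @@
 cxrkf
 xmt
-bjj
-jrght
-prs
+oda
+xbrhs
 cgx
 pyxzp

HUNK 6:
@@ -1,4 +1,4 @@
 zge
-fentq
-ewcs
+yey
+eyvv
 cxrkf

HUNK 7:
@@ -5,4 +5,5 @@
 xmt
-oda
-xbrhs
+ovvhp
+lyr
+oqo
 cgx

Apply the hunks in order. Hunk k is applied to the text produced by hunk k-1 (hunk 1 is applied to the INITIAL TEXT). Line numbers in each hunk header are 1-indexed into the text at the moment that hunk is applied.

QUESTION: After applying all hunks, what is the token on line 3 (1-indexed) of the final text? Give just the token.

Hunk 1: at line 8 remove [ajp] add [yov,tuqbe] -> 11 lines: zge fentq qvv bjj jrght prs cgx cco yov tuqbe bfj
Hunk 2: at line 7 remove [cco,yov,tuqbe] add [mah] -> 9 lines: zge fentq qvv bjj jrght prs cgx mah bfj
Hunk 3: at line 7 remove [mah] add [pyxzp] -> 9 lines: zge fentq qvv bjj jrght prs cgx pyxzp bfj
Hunk 4: at line 1 remove [qvv] add [ewcs,cxrkf,xmt] -> 11 lines: zge fentq ewcs cxrkf xmt bjj jrght prs cgx pyxzp bfj
Hunk 5: at line 4 remove [bjj,jrght,prs] add [oda,xbrhs] -> 10 lines: zge fentq ewcs cxrkf xmt oda xbrhs cgx pyxzp bfj
Hunk 6: at line 1 remove [fentq,ewcs] add [yey,eyvv] -> 10 lines: zge yey eyvv cxrkf xmt oda xbrhs cgx pyxzp bfj
Hunk 7: at line 5 remove [oda,xbrhs] add [ovvhp,lyr,oqo] -> 11 lines: zge yey eyvv cxrkf xmt ovvhp lyr oqo cgx pyxzp bfj
Final line 3: eyvv

Answer: eyvv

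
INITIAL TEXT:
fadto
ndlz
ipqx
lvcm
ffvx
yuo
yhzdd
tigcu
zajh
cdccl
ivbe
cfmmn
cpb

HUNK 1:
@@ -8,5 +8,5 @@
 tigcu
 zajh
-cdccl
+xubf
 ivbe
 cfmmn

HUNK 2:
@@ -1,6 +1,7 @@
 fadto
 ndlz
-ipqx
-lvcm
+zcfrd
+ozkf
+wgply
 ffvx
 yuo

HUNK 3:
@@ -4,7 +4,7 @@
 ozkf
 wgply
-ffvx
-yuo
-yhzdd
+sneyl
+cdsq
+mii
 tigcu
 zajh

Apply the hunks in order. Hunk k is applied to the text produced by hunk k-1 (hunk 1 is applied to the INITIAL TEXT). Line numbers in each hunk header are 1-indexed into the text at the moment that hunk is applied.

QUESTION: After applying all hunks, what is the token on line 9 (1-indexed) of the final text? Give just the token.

Answer: tigcu

Derivation:
Hunk 1: at line 8 remove [cdccl] add [xubf] -> 13 lines: fadto ndlz ipqx lvcm ffvx yuo yhzdd tigcu zajh xubf ivbe cfmmn cpb
Hunk 2: at line 1 remove [ipqx,lvcm] add [zcfrd,ozkf,wgply] -> 14 lines: fadto ndlz zcfrd ozkf wgply ffvx yuo yhzdd tigcu zajh xubf ivbe cfmmn cpb
Hunk 3: at line 4 remove [ffvx,yuo,yhzdd] add [sneyl,cdsq,mii] -> 14 lines: fadto ndlz zcfrd ozkf wgply sneyl cdsq mii tigcu zajh xubf ivbe cfmmn cpb
Final line 9: tigcu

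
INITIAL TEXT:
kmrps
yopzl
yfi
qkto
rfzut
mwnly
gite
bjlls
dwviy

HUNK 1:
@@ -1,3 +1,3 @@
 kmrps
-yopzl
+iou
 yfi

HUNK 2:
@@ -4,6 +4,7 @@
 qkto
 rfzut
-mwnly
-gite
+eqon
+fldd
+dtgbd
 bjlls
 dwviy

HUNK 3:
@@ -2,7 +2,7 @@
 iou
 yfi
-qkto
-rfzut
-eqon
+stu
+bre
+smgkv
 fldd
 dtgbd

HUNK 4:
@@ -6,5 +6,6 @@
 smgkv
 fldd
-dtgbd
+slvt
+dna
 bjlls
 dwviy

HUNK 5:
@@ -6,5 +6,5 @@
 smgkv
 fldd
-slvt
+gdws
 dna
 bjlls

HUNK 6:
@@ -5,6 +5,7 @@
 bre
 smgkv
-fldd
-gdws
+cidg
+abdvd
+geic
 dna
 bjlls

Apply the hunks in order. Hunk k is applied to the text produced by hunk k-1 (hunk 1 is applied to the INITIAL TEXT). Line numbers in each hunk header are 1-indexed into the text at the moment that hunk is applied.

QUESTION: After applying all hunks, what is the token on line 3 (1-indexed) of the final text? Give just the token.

Hunk 1: at line 1 remove [yopzl] add [iou] -> 9 lines: kmrps iou yfi qkto rfzut mwnly gite bjlls dwviy
Hunk 2: at line 4 remove [mwnly,gite] add [eqon,fldd,dtgbd] -> 10 lines: kmrps iou yfi qkto rfzut eqon fldd dtgbd bjlls dwviy
Hunk 3: at line 2 remove [qkto,rfzut,eqon] add [stu,bre,smgkv] -> 10 lines: kmrps iou yfi stu bre smgkv fldd dtgbd bjlls dwviy
Hunk 4: at line 6 remove [dtgbd] add [slvt,dna] -> 11 lines: kmrps iou yfi stu bre smgkv fldd slvt dna bjlls dwviy
Hunk 5: at line 6 remove [slvt] add [gdws] -> 11 lines: kmrps iou yfi stu bre smgkv fldd gdws dna bjlls dwviy
Hunk 6: at line 5 remove [fldd,gdws] add [cidg,abdvd,geic] -> 12 lines: kmrps iou yfi stu bre smgkv cidg abdvd geic dna bjlls dwviy
Final line 3: yfi

Answer: yfi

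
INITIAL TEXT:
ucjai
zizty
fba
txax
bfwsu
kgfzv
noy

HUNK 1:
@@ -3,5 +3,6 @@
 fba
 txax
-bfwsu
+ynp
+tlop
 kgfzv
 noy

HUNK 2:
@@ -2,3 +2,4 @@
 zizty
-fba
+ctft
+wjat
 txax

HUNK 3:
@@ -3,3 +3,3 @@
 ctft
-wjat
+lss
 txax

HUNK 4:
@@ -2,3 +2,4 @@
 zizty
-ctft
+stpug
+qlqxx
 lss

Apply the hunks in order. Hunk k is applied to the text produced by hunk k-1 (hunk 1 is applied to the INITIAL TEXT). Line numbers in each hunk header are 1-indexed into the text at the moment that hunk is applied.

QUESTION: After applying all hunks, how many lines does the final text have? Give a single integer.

Hunk 1: at line 3 remove [bfwsu] add [ynp,tlop] -> 8 lines: ucjai zizty fba txax ynp tlop kgfzv noy
Hunk 2: at line 2 remove [fba] add [ctft,wjat] -> 9 lines: ucjai zizty ctft wjat txax ynp tlop kgfzv noy
Hunk 3: at line 3 remove [wjat] add [lss] -> 9 lines: ucjai zizty ctft lss txax ynp tlop kgfzv noy
Hunk 4: at line 2 remove [ctft] add [stpug,qlqxx] -> 10 lines: ucjai zizty stpug qlqxx lss txax ynp tlop kgfzv noy
Final line count: 10

Answer: 10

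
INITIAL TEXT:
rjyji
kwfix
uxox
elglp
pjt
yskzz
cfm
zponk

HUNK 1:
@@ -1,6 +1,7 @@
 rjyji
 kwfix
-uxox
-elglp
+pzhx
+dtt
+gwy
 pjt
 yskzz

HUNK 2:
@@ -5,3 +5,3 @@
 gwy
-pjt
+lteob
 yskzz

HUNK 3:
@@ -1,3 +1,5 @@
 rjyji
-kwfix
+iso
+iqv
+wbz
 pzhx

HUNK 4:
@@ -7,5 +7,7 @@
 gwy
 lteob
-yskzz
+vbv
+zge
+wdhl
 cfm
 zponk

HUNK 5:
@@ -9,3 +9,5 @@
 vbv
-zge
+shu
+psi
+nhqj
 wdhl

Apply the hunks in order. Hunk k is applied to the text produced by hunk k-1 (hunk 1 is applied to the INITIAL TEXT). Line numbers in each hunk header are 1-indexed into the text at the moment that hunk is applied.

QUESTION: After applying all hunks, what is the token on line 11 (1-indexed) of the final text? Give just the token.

Answer: psi

Derivation:
Hunk 1: at line 1 remove [uxox,elglp] add [pzhx,dtt,gwy] -> 9 lines: rjyji kwfix pzhx dtt gwy pjt yskzz cfm zponk
Hunk 2: at line 5 remove [pjt] add [lteob] -> 9 lines: rjyji kwfix pzhx dtt gwy lteob yskzz cfm zponk
Hunk 3: at line 1 remove [kwfix] add [iso,iqv,wbz] -> 11 lines: rjyji iso iqv wbz pzhx dtt gwy lteob yskzz cfm zponk
Hunk 4: at line 7 remove [yskzz] add [vbv,zge,wdhl] -> 13 lines: rjyji iso iqv wbz pzhx dtt gwy lteob vbv zge wdhl cfm zponk
Hunk 5: at line 9 remove [zge] add [shu,psi,nhqj] -> 15 lines: rjyji iso iqv wbz pzhx dtt gwy lteob vbv shu psi nhqj wdhl cfm zponk
Final line 11: psi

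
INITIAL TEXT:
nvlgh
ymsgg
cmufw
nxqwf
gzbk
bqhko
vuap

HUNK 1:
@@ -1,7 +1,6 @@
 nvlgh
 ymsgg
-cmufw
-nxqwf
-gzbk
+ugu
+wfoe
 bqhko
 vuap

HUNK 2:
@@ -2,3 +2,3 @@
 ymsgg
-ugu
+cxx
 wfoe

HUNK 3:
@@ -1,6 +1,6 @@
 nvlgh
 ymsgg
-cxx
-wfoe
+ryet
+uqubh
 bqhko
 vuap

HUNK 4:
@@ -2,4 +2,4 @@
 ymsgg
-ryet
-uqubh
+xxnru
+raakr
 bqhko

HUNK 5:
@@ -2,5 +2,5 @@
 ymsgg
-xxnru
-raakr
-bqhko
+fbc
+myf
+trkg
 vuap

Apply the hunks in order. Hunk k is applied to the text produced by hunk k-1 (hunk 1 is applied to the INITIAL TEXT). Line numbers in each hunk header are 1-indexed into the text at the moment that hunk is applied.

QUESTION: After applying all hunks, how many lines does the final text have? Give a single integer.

Answer: 6

Derivation:
Hunk 1: at line 1 remove [cmufw,nxqwf,gzbk] add [ugu,wfoe] -> 6 lines: nvlgh ymsgg ugu wfoe bqhko vuap
Hunk 2: at line 2 remove [ugu] add [cxx] -> 6 lines: nvlgh ymsgg cxx wfoe bqhko vuap
Hunk 3: at line 1 remove [cxx,wfoe] add [ryet,uqubh] -> 6 lines: nvlgh ymsgg ryet uqubh bqhko vuap
Hunk 4: at line 2 remove [ryet,uqubh] add [xxnru,raakr] -> 6 lines: nvlgh ymsgg xxnru raakr bqhko vuap
Hunk 5: at line 2 remove [xxnru,raakr,bqhko] add [fbc,myf,trkg] -> 6 lines: nvlgh ymsgg fbc myf trkg vuap
Final line count: 6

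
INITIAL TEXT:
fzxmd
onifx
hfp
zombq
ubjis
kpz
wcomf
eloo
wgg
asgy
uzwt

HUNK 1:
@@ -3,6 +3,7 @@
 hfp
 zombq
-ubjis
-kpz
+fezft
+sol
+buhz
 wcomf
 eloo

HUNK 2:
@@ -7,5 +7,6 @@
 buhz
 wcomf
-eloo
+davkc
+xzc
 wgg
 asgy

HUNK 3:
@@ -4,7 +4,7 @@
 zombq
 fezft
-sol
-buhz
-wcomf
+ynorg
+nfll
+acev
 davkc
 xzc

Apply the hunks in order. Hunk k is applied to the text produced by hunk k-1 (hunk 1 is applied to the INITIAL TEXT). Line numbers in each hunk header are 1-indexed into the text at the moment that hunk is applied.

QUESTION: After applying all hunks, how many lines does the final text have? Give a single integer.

Hunk 1: at line 3 remove [ubjis,kpz] add [fezft,sol,buhz] -> 12 lines: fzxmd onifx hfp zombq fezft sol buhz wcomf eloo wgg asgy uzwt
Hunk 2: at line 7 remove [eloo] add [davkc,xzc] -> 13 lines: fzxmd onifx hfp zombq fezft sol buhz wcomf davkc xzc wgg asgy uzwt
Hunk 3: at line 4 remove [sol,buhz,wcomf] add [ynorg,nfll,acev] -> 13 lines: fzxmd onifx hfp zombq fezft ynorg nfll acev davkc xzc wgg asgy uzwt
Final line count: 13

Answer: 13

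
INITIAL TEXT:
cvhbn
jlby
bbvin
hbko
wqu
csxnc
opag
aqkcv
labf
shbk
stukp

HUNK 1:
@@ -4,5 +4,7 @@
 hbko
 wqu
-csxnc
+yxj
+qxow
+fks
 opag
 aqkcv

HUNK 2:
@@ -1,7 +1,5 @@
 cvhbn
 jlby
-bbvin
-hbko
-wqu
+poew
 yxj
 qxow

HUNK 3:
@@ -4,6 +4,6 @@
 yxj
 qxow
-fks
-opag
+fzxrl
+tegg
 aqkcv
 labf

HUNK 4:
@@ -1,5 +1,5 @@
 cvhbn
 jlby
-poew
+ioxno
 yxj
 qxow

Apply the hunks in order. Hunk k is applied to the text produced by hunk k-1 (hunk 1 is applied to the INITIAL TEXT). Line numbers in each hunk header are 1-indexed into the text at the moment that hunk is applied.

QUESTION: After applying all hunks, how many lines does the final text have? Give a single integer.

Hunk 1: at line 4 remove [csxnc] add [yxj,qxow,fks] -> 13 lines: cvhbn jlby bbvin hbko wqu yxj qxow fks opag aqkcv labf shbk stukp
Hunk 2: at line 1 remove [bbvin,hbko,wqu] add [poew] -> 11 lines: cvhbn jlby poew yxj qxow fks opag aqkcv labf shbk stukp
Hunk 3: at line 4 remove [fks,opag] add [fzxrl,tegg] -> 11 lines: cvhbn jlby poew yxj qxow fzxrl tegg aqkcv labf shbk stukp
Hunk 4: at line 1 remove [poew] add [ioxno] -> 11 lines: cvhbn jlby ioxno yxj qxow fzxrl tegg aqkcv labf shbk stukp
Final line count: 11

Answer: 11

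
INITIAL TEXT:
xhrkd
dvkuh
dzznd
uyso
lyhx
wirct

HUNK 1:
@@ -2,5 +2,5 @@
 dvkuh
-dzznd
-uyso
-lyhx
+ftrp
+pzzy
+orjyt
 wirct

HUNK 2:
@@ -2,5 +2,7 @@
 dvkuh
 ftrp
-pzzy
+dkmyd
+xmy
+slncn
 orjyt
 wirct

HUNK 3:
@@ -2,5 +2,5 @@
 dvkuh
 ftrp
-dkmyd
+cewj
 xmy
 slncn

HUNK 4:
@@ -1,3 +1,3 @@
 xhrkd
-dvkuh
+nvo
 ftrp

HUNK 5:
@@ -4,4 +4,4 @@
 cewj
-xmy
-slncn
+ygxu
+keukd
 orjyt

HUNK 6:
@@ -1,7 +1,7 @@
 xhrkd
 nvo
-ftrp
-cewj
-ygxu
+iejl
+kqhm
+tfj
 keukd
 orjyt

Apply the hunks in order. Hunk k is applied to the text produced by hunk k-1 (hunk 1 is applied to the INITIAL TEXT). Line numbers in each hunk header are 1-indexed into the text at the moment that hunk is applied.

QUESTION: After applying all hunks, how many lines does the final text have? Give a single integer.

Hunk 1: at line 2 remove [dzznd,uyso,lyhx] add [ftrp,pzzy,orjyt] -> 6 lines: xhrkd dvkuh ftrp pzzy orjyt wirct
Hunk 2: at line 2 remove [pzzy] add [dkmyd,xmy,slncn] -> 8 lines: xhrkd dvkuh ftrp dkmyd xmy slncn orjyt wirct
Hunk 3: at line 2 remove [dkmyd] add [cewj] -> 8 lines: xhrkd dvkuh ftrp cewj xmy slncn orjyt wirct
Hunk 4: at line 1 remove [dvkuh] add [nvo] -> 8 lines: xhrkd nvo ftrp cewj xmy slncn orjyt wirct
Hunk 5: at line 4 remove [xmy,slncn] add [ygxu,keukd] -> 8 lines: xhrkd nvo ftrp cewj ygxu keukd orjyt wirct
Hunk 6: at line 1 remove [ftrp,cewj,ygxu] add [iejl,kqhm,tfj] -> 8 lines: xhrkd nvo iejl kqhm tfj keukd orjyt wirct
Final line count: 8

Answer: 8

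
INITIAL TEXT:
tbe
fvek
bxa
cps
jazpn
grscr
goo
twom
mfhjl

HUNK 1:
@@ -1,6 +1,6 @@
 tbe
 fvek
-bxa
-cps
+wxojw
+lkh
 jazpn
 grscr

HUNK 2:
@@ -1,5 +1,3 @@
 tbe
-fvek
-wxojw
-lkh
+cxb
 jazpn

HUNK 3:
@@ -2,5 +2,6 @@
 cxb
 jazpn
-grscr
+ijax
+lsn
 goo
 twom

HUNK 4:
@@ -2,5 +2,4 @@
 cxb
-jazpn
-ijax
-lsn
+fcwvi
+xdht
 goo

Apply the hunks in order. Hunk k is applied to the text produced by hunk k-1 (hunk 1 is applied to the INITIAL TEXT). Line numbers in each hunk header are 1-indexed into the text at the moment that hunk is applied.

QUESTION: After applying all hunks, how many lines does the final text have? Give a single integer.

Answer: 7

Derivation:
Hunk 1: at line 1 remove [bxa,cps] add [wxojw,lkh] -> 9 lines: tbe fvek wxojw lkh jazpn grscr goo twom mfhjl
Hunk 2: at line 1 remove [fvek,wxojw,lkh] add [cxb] -> 7 lines: tbe cxb jazpn grscr goo twom mfhjl
Hunk 3: at line 2 remove [grscr] add [ijax,lsn] -> 8 lines: tbe cxb jazpn ijax lsn goo twom mfhjl
Hunk 4: at line 2 remove [jazpn,ijax,lsn] add [fcwvi,xdht] -> 7 lines: tbe cxb fcwvi xdht goo twom mfhjl
Final line count: 7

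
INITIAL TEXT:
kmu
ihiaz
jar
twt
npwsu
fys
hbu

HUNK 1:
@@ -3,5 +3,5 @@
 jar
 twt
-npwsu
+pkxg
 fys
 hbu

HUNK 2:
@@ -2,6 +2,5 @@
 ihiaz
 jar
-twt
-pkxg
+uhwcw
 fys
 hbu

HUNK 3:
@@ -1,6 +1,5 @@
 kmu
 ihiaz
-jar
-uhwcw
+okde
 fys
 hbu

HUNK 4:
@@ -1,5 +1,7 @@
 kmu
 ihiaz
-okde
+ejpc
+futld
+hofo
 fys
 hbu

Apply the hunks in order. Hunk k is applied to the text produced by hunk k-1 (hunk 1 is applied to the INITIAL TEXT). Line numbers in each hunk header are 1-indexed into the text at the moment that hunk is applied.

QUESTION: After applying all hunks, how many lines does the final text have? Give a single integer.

Answer: 7

Derivation:
Hunk 1: at line 3 remove [npwsu] add [pkxg] -> 7 lines: kmu ihiaz jar twt pkxg fys hbu
Hunk 2: at line 2 remove [twt,pkxg] add [uhwcw] -> 6 lines: kmu ihiaz jar uhwcw fys hbu
Hunk 3: at line 1 remove [jar,uhwcw] add [okde] -> 5 lines: kmu ihiaz okde fys hbu
Hunk 4: at line 1 remove [okde] add [ejpc,futld,hofo] -> 7 lines: kmu ihiaz ejpc futld hofo fys hbu
Final line count: 7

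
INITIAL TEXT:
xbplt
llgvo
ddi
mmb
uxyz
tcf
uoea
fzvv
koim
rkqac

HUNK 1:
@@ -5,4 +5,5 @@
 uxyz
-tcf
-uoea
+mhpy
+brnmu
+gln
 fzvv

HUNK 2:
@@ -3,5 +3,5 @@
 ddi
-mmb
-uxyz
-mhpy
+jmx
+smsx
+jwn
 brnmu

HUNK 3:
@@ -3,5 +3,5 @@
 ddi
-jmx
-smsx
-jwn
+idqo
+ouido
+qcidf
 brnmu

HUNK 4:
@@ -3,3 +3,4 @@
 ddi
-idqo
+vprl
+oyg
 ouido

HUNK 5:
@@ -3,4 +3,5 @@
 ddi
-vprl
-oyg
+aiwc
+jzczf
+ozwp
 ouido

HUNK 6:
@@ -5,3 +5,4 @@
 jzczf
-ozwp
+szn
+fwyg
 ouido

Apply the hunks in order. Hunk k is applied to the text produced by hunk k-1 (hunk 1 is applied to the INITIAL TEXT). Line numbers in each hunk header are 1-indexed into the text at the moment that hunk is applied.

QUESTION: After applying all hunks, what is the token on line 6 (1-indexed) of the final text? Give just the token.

Hunk 1: at line 5 remove [tcf,uoea] add [mhpy,brnmu,gln] -> 11 lines: xbplt llgvo ddi mmb uxyz mhpy brnmu gln fzvv koim rkqac
Hunk 2: at line 3 remove [mmb,uxyz,mhpy] add [jmx,smsx,jwn] -> 11 lines: xbplt llgvo ddi jmx smsx jwn brnmu gln fzvv koim rkqac
Hunk 3: at line 3 remove [jmx,smsx,jwn] add [idqo,ouido,qcidf] -> 11 lines: xbplt llgvo ddi idqo ouido qcidf brnmu gln fzvv koim rkqac
Hunk 4: at line 3 remove [idqo] add [vprl,oyg] -> 12 lines: xbplt llgvo ddi vprl oyg ouido qcidf brnmu gln fzvv koim rkqac
Hunk 5: at line 3 remove [vprl,oyg] add [aiwc,jzczf,ozwp] -> 13 lines: xbplt llgvo ddi aiwc jzczf ozwp ouido qcidf brnmu gln fzvv koim rkqac
Hunk 6: at line 5 remove [ozwp] add [szn,fwyg] -> 14 lines: xbplt llgvo ddi aiwc jzczf szn fwyg ouido qcidf brnmu gln fzvv koim rkqac
Final line 6: szn

Answer: szn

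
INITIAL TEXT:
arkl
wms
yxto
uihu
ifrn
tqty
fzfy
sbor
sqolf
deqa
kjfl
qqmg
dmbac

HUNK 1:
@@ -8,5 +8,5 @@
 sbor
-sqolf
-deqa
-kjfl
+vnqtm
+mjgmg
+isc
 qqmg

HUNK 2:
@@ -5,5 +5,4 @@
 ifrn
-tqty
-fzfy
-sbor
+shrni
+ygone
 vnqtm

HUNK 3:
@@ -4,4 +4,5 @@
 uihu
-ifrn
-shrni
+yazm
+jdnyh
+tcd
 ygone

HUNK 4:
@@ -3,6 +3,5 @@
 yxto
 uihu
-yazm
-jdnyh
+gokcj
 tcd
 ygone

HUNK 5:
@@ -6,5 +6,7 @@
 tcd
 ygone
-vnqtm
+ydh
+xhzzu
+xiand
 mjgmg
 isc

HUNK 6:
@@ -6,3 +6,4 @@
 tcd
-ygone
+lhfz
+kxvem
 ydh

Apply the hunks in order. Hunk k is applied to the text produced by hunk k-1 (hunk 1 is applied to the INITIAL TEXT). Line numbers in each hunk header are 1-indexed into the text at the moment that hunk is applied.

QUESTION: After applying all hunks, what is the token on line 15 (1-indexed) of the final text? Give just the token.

Hunk 1: at line 8 remove [sqolf,deqa,kjfl] add [vnqtm,mjgmg,isc] -> 13 lines: arkl wms yxto uihu ifrn tqty fzfy sbor vnqtm mjgmg isc qqmg dmbac
Hunk 2: at line 5 remove [tqty,fzfy,sbor] add [shrni,ygone] -> 12 lines: arkl wms yxto uihu ifrn shrni ygone vnqtm mjgmg isc qqmg dmbac
Hunk 3: at line 4 remove [ifrn,shrni] add [yazm,jdnyh,tcd] -> 13 lines: arkl wms yxto uihu yazm jdnyh tcd ygone vnqtm mjgmg isc qqmg dmbac
Hunk 4: at line 3 remove [yazm,jdnyh] add [gokcj] -> 12 lines: arkl wms yxto uihu gokcj tcd ygone vnqtm mjgmg isc qqmg dmbac
Hunk 5: at line 6 remove [vnqtm] add [ydh,xhzzu,xiand] -> 14 lines: arkl wms yxto uihu gokcj tcd ygone ydh xhzzu xiand mjgmg isc qqmg dmbac
Hunk 6: at line 6 remove [ygone] add [lhfz,kxvem] -> 15 lines: arkl wms yxto uihu gokcj tcd lhfz kxvem ydh xhzzu xiand mjgmg isc qqmg dmbac
Final line 15: dmbac

Answer: dmbac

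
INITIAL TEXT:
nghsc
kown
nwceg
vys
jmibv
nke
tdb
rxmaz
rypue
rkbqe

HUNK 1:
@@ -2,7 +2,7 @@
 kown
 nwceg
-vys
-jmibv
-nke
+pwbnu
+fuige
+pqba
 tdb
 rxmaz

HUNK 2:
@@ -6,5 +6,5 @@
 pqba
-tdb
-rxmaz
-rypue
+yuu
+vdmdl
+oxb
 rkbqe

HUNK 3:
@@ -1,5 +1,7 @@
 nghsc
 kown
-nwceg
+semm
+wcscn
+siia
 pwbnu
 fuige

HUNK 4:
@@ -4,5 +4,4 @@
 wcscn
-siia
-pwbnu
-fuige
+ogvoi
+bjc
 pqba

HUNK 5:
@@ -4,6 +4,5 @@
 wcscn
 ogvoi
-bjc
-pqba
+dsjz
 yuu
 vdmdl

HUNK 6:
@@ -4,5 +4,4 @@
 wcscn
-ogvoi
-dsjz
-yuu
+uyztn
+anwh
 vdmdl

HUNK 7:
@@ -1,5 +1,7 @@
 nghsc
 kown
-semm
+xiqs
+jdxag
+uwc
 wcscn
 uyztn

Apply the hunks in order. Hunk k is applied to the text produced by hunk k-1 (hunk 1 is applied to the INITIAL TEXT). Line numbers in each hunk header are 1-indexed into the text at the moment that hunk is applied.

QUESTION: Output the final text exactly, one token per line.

Answer: nghsc
kown
xiqs
jdxag
uwc
wcscn
uyztn
anwh
vdmdl
oxb
rkbqe

Derivation:
Hunk 1: at line 2 remove [vys,jmibv,nke] add [pwbnu,fuige,pqba] -> 10 lines: nghsc kown nwceg pwbnu fuige pqba tdb rxmaz rypue rkbqe
Hunk 2: at line 6 remove [tdb,rxmaz,rypue] add [yuu,vdmdl,oxb] -> 10 lines: nghsc kown nwceg pwbnu fuige pqba yuu vdmdl oxb rkbqe
Hunk 3: at line 1 remove [nwceg] add [semm,wcscn,siia] -> 12 lines: nghsc kown semm wcscn siia pwbnu fuige pqba yuu vdmdl oxb rkbqe
Hunk 4: at line 4 remove [siia,pwbnu,fuige] add [ogvoi,bjc] -> 11 lines: nghsc kown semm wcscn ogvoi bjc pqba yuu vdmdl oxb rkbqe
Hunk 5: at line 4 remove [bjc,pqba] add [dsjz] -> 10 lines: nghsc kown semm wcscn ogvoi dsjz yuu vdmdl oxb rkbqe
Hunk 6: at line 4 remove [ogvoi,dsjz,yuu] add [uyztn,anwh] -> 9 lines: nghsc kown semm wcscn uyztn anwh vdmdl oxb rkbqe
Hunk 7: at line 1 remove [semm] add [xiqs,jdxag,uwc] -> 11 lines: nghsc kown xiqs jdxag uwc wcscn uyztn anwh vdmdl oxb rkbqe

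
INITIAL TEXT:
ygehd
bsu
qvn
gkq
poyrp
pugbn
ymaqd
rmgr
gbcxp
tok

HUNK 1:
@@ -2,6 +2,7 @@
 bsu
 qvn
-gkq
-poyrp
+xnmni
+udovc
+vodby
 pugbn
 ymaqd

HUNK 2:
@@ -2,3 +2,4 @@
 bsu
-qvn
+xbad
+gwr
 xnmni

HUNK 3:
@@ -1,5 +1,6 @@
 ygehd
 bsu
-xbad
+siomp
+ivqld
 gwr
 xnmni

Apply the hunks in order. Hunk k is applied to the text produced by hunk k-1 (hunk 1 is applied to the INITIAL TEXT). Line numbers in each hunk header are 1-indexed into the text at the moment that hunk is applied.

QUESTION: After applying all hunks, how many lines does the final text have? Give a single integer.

Answer: 13

Derivation:
Hunk 1: at line 2 remove [gkq,poyrp] add [xnmni,udovc,vodby] -> 11 lines: ygehd bsu qvn xnmni udovc vodby pugbn ymaqd rmgr gbcxp tok
Hunk 2: at line 2 remove [qvn] add [xbad,gwr] -> 12 lines: ygehd bsu xbad gwr xnmni udovc vodby pugbn ymaqd rmgr gbcxp tok
Hunk 3: at line 1 remove [xbad] add [siomp,ivqld] -> 13 lines: ygehd bsu siomp ivqld gwr xnmni udovc vodby pugbn ymaqd rmgr gbcxp tok
Final line count: 13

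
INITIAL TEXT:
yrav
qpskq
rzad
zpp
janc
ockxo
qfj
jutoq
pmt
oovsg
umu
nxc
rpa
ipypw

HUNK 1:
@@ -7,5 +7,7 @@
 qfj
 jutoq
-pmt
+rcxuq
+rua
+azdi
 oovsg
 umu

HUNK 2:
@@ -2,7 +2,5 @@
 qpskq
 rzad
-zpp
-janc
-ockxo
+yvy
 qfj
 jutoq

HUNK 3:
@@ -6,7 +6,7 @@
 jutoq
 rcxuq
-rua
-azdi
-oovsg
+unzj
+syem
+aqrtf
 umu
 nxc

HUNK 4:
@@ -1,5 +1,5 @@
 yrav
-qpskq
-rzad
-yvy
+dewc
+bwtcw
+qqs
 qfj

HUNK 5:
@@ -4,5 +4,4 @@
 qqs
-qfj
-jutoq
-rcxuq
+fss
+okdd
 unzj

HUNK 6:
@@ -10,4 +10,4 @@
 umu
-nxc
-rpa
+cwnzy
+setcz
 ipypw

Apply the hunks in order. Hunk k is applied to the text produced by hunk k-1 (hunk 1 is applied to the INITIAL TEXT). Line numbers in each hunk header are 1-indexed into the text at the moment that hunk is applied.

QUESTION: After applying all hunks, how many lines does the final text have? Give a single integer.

Hunk 1: at line 7 remove [pmt] add [rcxuq,rua,azdi] -> 16 lines: yrav qpskq rzad zpp janc ockxo qfj jutoq rcxuq rua azdi oovsg umu nxc rpa ipypw
Hunk 2: at line 2 remove [zpp,janc,ockxo] add [yvy] -> 14 lines: yrav qpskq rzad yvy qfj jutoq rcxuq rua azdi oovsg umu nxc rpa ipypw
Hunk 3: at line 6 remove [rua,azdi,oovsg] add [unzj,syem,aqrtf] -> 14 lines: yrav qpskq rzad yvy qfj jutoq rcxuq unzj syem aqrtf umu nxc rpa ipypw
Hunk 4: at line 1 remove [qpskq,rzad,yvy] add [dewc,bwtcw,qqs] -> 14 lines: yrav dewc bwtcw qqs qfj jutoq rcxuq unzj syem aqrtf umu nxc rpa ipypw
Hunk 5: at line 4 remove [qfj,jutoq,rcxuq] add [fss,okdd] -> 13 lines: yrav dewc bwtcw qqs fss okdd unzj syem aqrtf umu nxc rpa ipypw
Hunk 6: at line 10 remove [nxc,rpa] add [cwnzy,setcz] -> 13 lines: yrav dewc bwtcw qqs fss okdd unzj syem aqrtf umu cwnzy setcz ipypw
Final line count: 13

Answer: 13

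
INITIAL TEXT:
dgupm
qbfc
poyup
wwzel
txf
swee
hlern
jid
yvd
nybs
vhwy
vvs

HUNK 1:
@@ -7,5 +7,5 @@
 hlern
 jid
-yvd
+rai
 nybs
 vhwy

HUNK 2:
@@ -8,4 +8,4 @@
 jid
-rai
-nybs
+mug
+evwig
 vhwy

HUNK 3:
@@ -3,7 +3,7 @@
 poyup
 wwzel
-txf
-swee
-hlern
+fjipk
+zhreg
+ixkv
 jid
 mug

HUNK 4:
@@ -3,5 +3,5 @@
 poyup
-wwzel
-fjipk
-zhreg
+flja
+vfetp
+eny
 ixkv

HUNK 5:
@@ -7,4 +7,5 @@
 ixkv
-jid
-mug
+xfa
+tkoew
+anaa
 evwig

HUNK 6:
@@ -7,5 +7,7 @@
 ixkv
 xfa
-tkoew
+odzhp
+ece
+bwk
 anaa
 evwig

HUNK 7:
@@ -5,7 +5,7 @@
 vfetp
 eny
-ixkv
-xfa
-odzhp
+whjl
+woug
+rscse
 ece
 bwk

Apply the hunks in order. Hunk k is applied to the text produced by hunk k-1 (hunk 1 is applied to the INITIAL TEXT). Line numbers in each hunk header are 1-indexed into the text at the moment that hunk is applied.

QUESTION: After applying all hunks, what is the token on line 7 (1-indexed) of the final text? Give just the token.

Answer: whjl

Derivation:
Hunk 1: at line 7 remove [yvd] add [rai] -> 12 lines: dgupm qbfc poyup wwzel txf swee hlern jid rai nybs vhwy vvs
Hunk 2: at line 8 remove [rai,nybs] add [mug,evwig] -> 12 lines: dgupm qbfc poyup wwzel txf swee hlern jid mug evwig vhwy vvs
Hunk 3: at line 3 remove [txf,swee,hlern] add [fjipk,zhreg,ixkv] -> 12 lines: dgupm qbfc poyup wwzel fjipk zhreg ixkv jid mug evwig vhwy vvs
Hunk 4: at line 3 remove [wwzel,fjipk,zhreg] add [flja,vfetp,eny] -> 12 lines: dgupm qbfc poyup flja vfetp eny ixkv jid mug evwig vhwy vvs
Hunk 5: at line 7 remove [jid,mug] add [xfa,tkoew,anaa] -> 13 lines: dgupm qbfc poyup flja vfetp eny ixkv xfa tkoew anaa evwig vhwy vvs
Hunk 6: at line 7 remove [tkoew] add [odzhp,ece,bwk] -> 15 lines: dgupm qbfc poyup flja vfetp eny ixkv xfa odzhp ece bwk anaa evwig vhwy vvs
Hunk 7: at line 5 remove [ixkv,xfa,odzhp] add [whjl,woug,rscse] -> 15 lines: dgupm qbfc poyup flja vfetp eny whjl woug rscse ece bwk anaa evwig vhwy vvs
Final line 7: whjl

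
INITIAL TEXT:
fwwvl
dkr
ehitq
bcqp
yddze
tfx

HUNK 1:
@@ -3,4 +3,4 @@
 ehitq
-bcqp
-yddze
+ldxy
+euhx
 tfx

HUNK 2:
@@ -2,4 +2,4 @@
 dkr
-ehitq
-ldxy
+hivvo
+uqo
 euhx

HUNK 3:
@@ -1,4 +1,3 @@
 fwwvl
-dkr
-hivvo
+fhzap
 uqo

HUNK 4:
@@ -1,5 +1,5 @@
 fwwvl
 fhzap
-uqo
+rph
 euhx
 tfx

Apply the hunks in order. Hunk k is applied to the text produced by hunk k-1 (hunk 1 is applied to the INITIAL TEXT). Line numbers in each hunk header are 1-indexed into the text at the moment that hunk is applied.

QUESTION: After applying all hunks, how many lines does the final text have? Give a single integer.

Answer: 5

Derivation:
Hunk 1: at line 3 remove [bcqp,yddze] add [ldxy,euhx] -> 6 lines: fwwvl dkr ehitq ldxy euhx tfx
Hunk 2: at line 2 remove [ehitq,ldxy] add [hivvo,uqo] -> 6 lines: fwwvl dkr hivvo uqo euhx tfx
Hunk 3: at line 1 remove [dkr,hivvo] add [fhzap] -> 5 lines: fwwvl fhzap uqo euhx tfx
Hunk 4: at line 1 remove [uqo] add [rph] -> 5 lines: fwwvl fhzap rph euhx tfx
Final line count: 5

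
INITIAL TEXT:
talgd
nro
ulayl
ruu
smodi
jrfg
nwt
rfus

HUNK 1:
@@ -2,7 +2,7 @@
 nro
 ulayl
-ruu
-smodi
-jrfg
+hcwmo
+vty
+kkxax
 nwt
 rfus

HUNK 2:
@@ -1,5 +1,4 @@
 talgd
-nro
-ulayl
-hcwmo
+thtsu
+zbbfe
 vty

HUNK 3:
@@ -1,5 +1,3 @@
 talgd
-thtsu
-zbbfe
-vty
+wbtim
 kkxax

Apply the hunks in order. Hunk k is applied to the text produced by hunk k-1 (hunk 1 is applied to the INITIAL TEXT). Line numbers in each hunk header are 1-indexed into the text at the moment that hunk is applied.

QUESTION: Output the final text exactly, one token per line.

Answer: talgd
wbtim
kkxax
nwt
rfus

Derivation:
Hunk 1: at line 2 remove [ruu,smodi,jrfg] add [hcwmo,vty,kkxax] -> 8 lines: talgd nro ulayl hcwmo vty kkxax nwt rfus
Hunk 2: at line 1 remove [nro,ulayl,hcwmo] add [thtsu,zbbfe] -> 7 lines: talgd thtsu zbbfe vty kkxax nwt rfus
Hunk 3: at line 1 remove [thtsu,zbbfe,vty] add [wbtim] -> 5 lines: talgd wbtim kkxax nwt rfus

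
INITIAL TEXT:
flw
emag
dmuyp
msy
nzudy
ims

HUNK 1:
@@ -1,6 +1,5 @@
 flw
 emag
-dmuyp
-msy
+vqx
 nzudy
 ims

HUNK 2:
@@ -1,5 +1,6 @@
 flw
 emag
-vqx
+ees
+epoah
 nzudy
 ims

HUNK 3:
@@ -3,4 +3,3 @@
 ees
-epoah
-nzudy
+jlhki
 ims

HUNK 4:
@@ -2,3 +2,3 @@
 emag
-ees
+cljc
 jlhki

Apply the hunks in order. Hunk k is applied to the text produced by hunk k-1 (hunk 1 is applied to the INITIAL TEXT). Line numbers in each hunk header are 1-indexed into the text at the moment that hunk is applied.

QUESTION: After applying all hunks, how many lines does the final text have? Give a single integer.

Hunk 1: at line 1 remove [dmuyp,msy] add [vqx] -> 5 lines: flw emag vqx nzudy ims
Hunk 2: at line 1 remove [vqx] add [ees,epoah] -> 6 lines: flw emag ees epoah nzudy ims
Hunk 3: at line 3 remove [epoah,nzudy] add [jlhki] -> 5 lines: flw emag ees jlhki ims
Hunk 4: at line 2 remove [ees] add [cljc] -> 5 lines: flw emag cljc jlhki ims
Final line count: 5

Answer: 5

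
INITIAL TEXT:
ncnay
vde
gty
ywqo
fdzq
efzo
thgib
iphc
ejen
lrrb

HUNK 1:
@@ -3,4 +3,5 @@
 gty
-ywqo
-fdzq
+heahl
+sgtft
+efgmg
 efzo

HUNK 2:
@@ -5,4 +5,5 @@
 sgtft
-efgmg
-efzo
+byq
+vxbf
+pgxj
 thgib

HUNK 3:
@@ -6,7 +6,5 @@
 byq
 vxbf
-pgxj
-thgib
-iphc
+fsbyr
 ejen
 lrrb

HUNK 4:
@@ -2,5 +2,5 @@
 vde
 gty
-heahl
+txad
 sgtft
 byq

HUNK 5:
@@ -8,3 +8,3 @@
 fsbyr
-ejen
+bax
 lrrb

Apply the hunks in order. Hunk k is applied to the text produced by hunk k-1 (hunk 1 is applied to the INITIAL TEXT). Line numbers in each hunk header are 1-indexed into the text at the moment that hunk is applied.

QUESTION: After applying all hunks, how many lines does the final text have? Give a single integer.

Answer: 10

Derivation:
Hunk 1: at line 3 remove [ywqo,fdzq] add [heahl,sgtft,efgmg] -> 11 lines: ncnay vde gty heahl sgtft efgmg efzo thgib iphc ejen lrrb
Hunk 2: at line 5 remove [efgmg,efzo] add [byq,vxbf,pgxj] -> 12 lines: ncnay vde gty heahl sgtft byq vxbf pgxj thgib iphc ejen lrrb
Hunk 3: at line 6 remove [pgxj,thgib,iphc] add [fsbyr] -> 10 lines: ncnay vde gty heahl sgtft byq vxbf fsbyr ejen lrrb
Hunk 4: at line 2 remove [heahl] add [txad] -> 10 lines: ncnay vde gty txad sgtft byq vxbf fsbyr ejen lrrb
Hunk 5: at line 8 remove [ejen] add [bax] -> 10 lines: ncnay vde gty txad sgtft byq vxbf fsbyr bax lrrb
Final line count: 10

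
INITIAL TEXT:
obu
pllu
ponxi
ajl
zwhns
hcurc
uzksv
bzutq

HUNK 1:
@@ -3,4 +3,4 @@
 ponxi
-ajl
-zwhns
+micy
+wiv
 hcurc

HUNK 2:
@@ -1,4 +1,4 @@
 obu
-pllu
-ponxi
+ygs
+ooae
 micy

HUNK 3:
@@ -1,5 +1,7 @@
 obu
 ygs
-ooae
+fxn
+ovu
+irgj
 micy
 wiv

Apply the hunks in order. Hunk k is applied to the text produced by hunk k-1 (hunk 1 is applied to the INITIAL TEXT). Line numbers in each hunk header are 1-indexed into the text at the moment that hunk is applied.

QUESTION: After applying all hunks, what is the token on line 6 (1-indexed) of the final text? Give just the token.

Hunk 1: at line 3 remove [ajl,zwhns] add [micy,wiv] -> 8 lines: obu pllu ponxi micy wiv hcurc uzksv bzutq
Hunk 2: at line 1 remove [pllu,ponxi] add [ygs,ooae] -> 8 lines: obu ygs ooae micy wiv hcurc uzksv bzutq
Hunk 3: at line 1 remove [ooae] add [fxn,ovu,irgj] -> 10 lines: obu ygs fxn ovu irgj micy wiv hcurc uzksv bzutq
Final line 6: micy

Answer: micy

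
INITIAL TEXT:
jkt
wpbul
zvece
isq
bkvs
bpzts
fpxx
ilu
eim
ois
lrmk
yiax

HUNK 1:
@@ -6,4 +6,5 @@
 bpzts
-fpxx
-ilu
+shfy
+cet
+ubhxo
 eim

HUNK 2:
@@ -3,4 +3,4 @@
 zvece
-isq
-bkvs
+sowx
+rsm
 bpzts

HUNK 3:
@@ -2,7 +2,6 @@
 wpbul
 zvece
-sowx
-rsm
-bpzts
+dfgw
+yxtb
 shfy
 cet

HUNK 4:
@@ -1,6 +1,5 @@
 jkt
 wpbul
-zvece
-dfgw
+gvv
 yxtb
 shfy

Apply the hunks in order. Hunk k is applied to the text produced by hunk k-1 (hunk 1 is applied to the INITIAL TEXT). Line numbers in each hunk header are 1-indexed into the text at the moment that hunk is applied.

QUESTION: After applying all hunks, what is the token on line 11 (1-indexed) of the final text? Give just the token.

Hunk 1: at line 6 remove [fpxx,ilu] add [shfy,cet,ubhxo] -> 13 lines: jkt wpbul zvece isq bkvs bpzts shfy cet ubhxo eim ois lrmk yiax
Hunk 2: at line 3 remove [isq,bkvs] add [sowx,rsm] -> 13 lines: jkt wpbul zvece sowx rsm bpzts shfy cet ubhxo eim ois lrmk yiax
Hunk 3: at line 2 remove [sowx,rsm,bpzts] add [dfgw,yxtb] -> 12 lines: jkt wpbul zvece dfgw yxtb shfy cet ubhxo eim ois lrmk yiax
Hunk 4: at line 1 remove [zvece,dfgw] add [gvv] -> 11 lines: jkt wpbul gvv yxtb shfy cet ubhxo eim ois lrmk yiax
Final line 11: yiax

Answer: yiax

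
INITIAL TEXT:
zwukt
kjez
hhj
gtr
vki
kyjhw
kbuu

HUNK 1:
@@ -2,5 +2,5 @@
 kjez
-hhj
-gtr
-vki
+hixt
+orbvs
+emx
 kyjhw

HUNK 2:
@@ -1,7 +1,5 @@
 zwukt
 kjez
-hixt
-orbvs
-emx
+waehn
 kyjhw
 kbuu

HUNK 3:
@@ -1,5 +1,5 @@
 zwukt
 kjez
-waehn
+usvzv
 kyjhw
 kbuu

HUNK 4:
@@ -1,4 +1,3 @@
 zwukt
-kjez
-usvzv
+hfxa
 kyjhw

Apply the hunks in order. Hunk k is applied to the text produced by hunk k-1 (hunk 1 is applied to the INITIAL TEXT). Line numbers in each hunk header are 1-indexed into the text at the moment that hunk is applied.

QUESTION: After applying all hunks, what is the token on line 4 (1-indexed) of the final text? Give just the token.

Answer: kbuu

Derivation:
Hunk 1: at line 2 remove [hhj,gtr,vki] add [hixt,orbvs,emx] -> 7 lines: zwukt kjez hixt orbvs emx kyjhw kbuu
Hunk 2: at line 1 remove [hixt,orbvs,emx] add [waehn] -> 5 lines: zwukt kjez waehn kyjhw kbuu
Hunk 3: at line 1 remove [waehn] add [usvzv] -> 5 lines: zwukt kjez usvzv kyjhw kbuu
Hunk 4: at line 1 remove [kjez,usvzv] add [hfxa] -> 4 lines: zwukt hfxa kyjhw kbuu
Final line 4: kbuu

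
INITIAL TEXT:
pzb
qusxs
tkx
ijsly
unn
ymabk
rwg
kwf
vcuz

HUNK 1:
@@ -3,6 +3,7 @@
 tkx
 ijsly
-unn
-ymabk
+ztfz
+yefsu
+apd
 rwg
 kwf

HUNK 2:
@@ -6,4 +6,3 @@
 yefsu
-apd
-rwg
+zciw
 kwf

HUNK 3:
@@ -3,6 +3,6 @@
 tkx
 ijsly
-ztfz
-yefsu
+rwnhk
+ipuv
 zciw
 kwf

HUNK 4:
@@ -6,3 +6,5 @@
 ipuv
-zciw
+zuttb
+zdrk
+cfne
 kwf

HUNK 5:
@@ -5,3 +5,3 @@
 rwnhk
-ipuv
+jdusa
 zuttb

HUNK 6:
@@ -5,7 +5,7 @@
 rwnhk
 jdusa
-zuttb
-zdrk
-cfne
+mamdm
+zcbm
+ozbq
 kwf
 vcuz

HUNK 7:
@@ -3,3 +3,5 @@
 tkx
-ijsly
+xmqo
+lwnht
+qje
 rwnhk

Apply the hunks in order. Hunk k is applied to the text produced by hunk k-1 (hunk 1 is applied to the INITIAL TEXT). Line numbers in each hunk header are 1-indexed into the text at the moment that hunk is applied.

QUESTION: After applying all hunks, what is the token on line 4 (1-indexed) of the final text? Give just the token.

Answer: xmqo

Derivation:
Hunk 1: at line 3 remove [unn,ymabk] add [ztfz,yefsu,apd] -> 10 lines: pzb qusxs tkx ijsly ztfz yefsu apd rwg kwf vcuz
Hunk 2: at line 6 remove [apd,rwg] add [zciw] -> 9 lines: pzb qusxs tkx ijsly ztfz yefsu zciw kwf vcuz
Hunk 3: at line 3 remove [ztfz,yefsu] add [rwnhk,ipuv] -> 9 lines: pzb qusxs tkx ijsly rwnhk ipuv zciw kwf vcuz
Hunk 4: at line 6 remove [zciw] add [zuttb,zdrk,cfne] -> 11 lines: pzb qusxs tkx ijsly rwnhk ipuv zuttb zdrk cfne kwf vcuz
Hunk 5: at line 5 remove [ipuv] add [jdusa] -> 11 lines: pzb qusxs tkx ijsly rwnhk jdusa zuttb zdrk cfne kwf vcuz
Hunk 6: at line 5 remove [zuttb,zdrk,cfne] add [mamdm,zcbm,ozbq] -> 11 lines: pzb qusxs tkx ijsly rwnhk jdusa mamdm zcbm ozbq kwf vcuz
Hunk 7: at line 3 remove [ijsly] add [xmqo,lwnht,qje] -> 13 lines: pzb qusxs tkx xmqo lwnht qje rwnhk jdusa mamdm zcbm ozbq kwf vcuz
Final line 4: xmqo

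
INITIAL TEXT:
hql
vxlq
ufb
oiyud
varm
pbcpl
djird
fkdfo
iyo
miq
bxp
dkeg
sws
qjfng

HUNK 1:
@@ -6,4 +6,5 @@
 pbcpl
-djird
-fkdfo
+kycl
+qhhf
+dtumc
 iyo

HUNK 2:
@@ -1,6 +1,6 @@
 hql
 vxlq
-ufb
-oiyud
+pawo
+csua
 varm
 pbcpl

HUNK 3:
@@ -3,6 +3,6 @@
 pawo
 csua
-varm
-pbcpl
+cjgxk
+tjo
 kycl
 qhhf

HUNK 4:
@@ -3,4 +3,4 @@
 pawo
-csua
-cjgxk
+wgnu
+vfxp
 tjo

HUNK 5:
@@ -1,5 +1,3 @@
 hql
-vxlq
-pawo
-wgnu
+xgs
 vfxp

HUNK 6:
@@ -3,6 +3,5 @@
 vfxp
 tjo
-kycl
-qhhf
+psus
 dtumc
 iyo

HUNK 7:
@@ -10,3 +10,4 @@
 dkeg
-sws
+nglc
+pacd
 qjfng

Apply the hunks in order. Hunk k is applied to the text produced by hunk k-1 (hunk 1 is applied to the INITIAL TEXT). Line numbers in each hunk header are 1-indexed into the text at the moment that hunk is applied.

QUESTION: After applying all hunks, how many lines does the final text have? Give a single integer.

Answer: 13

Derivation:
Hunk 1: at line 6 remove [djird,fkdfo] add [kycl,qhhf,dtumc] -> 15 lines: hql vxlq ufb oiyud varm pbcpl kycl qhhf dtumc iyo miq bxp dkeg sws qjfng
Hunk 2: at line 1 remove [ufb,oiyud] add [pawo,csua] -> 15 lines: hql vxlq pawo csua varm pbcpl kycl qhhf dtumc iyo miq bxp dkeg sws qjfng
Hunk 3: at line 3 remove [varm,pbcpl] add [cjgxk,tjo] -> 15 lines: hql vxlq pawo csua cjgxk tjo kycl qhhf dtumc iyo miq bxp dkeg sws qjfng
Hunk 4: at line 3 remove [csua,cjgxk] add [wgnu,vfxp] -> 15 lines: hql vxlq pawo wgnu vfxp tjo kycl qhhf dtumc iyo miq bxp dkeg sws qjfng
Hunk 5: at line 1 remove [vxlq,pawo,wgnu] add [xgs] -> 13 lines: hql xgs vfxp tjo kycl qhhf dtumc iyo miq bxp dkeg sws qjfng
Hunk 6: at line 3 remove [kycl,qhhf] add [psus] -> 12 lines: hql xgs vfxp tjo psus dtumc iyo miq bxp dkeg sws qjfng
Hunk 7: at line 10 remove [sws] add [nglc,pacd] -> 13 lines: hql xgs vfxp tjo psus dtumc iyo miq bxp dkeg nglc pacd qjfng
Final line count: 13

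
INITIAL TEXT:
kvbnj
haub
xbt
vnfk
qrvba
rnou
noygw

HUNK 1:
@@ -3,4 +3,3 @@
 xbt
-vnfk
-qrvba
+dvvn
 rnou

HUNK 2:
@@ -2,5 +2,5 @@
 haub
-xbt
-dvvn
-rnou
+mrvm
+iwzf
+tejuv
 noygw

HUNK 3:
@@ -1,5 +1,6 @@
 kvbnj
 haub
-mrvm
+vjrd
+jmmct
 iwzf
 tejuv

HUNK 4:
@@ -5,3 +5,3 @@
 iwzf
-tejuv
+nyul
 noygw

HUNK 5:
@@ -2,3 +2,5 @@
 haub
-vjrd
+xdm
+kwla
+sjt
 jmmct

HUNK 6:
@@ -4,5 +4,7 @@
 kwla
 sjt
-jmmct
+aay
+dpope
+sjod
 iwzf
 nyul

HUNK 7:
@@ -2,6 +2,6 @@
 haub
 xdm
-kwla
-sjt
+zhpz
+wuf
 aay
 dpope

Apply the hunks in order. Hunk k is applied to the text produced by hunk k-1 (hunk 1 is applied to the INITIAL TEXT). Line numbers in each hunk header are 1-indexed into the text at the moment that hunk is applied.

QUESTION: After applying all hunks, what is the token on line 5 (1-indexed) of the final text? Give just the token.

Hunk 1: at line 3 remove [vnfk,qrvba] add [dvvn] -> 6 lines: kvbnj haub xbt dvvn rnou noygw
Hunk 2: at line 2 remove [xbt,dvvn,rnou] add [mrvm,iwzf,tejuv] -> 6 lines: kvbnj haub mrvm iwzf tejuv noygw
Hunk 3: at line 1 remove [mrvm] add [vjrd,jmmct] -> 7 lines: kvbnj haub vjrd jmmct iwzf tejuv noygw
Hunk 4: at line 5 remove [tejuv] add [nyul] -> 7 lines: kvbnj haub vjrd jmmct iwzf nyul noygw
Hunk 5: at line 2 remove [vjrd] add [xdm,kwla,sjt] -> 9 lines: kvbnj haub xdm kwla sjt jmmct iwzf nyul noygw
Hunk 6: at line 4 remove [jmmct] add [aay,dpope,sjod] -> 11 lines: kvbnj haub xdm kwla sjt aay dpope sjod iwzf nyul noygw
Hunk 7: at line 2 remove [kwla,sjt] add [zhpz,wuf] -> 11 lines: kvbnj haub xdm zhpz wuf aay dpope sjod iwzf nyul noygw
Final line 5: wuf

Answer: wuf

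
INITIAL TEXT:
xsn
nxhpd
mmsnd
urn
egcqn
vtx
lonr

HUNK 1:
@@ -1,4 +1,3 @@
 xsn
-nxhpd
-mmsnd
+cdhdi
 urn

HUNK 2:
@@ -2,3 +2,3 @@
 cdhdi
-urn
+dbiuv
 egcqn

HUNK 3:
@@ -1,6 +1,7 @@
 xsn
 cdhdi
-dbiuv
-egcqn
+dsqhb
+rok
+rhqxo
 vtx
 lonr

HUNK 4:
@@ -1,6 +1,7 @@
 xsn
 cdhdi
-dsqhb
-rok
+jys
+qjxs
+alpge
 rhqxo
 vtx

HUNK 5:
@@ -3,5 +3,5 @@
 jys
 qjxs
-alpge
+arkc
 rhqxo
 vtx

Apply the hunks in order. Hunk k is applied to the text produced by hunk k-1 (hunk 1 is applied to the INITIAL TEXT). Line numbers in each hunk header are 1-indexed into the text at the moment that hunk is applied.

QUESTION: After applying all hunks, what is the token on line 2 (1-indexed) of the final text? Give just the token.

Answer: cdhdi

Derivation:
Hunk 1: at line 1 remove [nxhpd,mmsnd] add [cdhdi] -> 6 lines: xsn cdhdi urn egcqn vtx lonr
Hunk 2: at line 2 remove [urn] add [dbiuv] -> 6 lines: xsn cdhdi dbiuv egcqn vtx lonr
Hunk 3: at line 1 remove [dbiuv,egcqn] add [dsqhb,rok,rhqxo] -> 7 lines: xsn cdhdi dsqhb rok rhqxo vtx lonr
Hunk 4: at line 1 remove [dsqhb,rok] add [jys,qjxs,alpge] -> 8 lines: xsn cdhdi jys qjxs alpge rhqxo vtx lonr
Hunk 5: at line 3 remove [alpge] add [arkc] -> 8 lines: xsn cdhdi jys qjxs arkc rhqxo vtx lonr
Final line 2: cdhdi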